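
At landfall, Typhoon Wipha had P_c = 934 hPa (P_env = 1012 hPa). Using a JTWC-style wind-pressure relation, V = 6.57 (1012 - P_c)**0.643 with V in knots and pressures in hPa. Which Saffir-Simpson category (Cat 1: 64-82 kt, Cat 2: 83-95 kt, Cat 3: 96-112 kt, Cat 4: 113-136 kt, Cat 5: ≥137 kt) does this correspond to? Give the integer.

3

ΔP = 1012 − 934 = 78 hPa.
V ≈ 6.57 × 78^0.643 = 6.57 × 16.47 ≈ 108 kt.
108 kt falls in the Category 3 band.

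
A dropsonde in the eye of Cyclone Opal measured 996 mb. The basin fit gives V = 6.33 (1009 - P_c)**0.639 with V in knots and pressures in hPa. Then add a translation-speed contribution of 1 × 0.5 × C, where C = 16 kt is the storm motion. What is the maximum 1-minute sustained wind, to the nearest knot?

ΔP = 1009 − 996 = 13 mb.
13^0.639 ≈ 5.150.
V ≈ 6.33 × 5.150 ≈ 32.6 kt.
Translation term: 1 × 0.5 × 16 = 8 kt.
Corrected V ≈ 40.6 kt → 41 kt.

41 kt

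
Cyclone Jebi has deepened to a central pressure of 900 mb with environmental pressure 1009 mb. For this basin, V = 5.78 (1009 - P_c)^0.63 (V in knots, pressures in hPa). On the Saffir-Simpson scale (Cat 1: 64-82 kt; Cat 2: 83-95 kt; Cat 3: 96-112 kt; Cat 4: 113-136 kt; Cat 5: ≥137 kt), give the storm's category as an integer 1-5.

ΔP = 1009 − 900 = 109 mb.
V ≈ 5.78 × 109^0.63 = 5.78 × 19.21 ≈ 111 kt.
111 kt falls in the Category 3 band.

3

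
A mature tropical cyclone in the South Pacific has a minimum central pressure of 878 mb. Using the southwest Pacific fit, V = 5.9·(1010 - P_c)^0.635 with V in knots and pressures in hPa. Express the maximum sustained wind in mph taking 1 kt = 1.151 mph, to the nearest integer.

151 mph

ΔP = 1010 − 878 = 132 mb.
V ≈ 5.9 × 132^0.635 = 5.9 × 22.211 ≈ 131.044 kt.
131.044 × 1.151 ≈ 150.83 mph → 151 mph.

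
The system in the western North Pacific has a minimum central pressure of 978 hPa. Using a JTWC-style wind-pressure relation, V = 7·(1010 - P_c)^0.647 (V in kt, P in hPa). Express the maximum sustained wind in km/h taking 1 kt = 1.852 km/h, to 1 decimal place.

122.1 km/h

ΔP = 1010 − 978 = 32 hPa.
V ≈ 7 × 32^0.647 = 7 × 9.415 ≈ 65.907 kt.
65.907 × 1.852 ≈ 122.06 km/h → 122.1 km/h.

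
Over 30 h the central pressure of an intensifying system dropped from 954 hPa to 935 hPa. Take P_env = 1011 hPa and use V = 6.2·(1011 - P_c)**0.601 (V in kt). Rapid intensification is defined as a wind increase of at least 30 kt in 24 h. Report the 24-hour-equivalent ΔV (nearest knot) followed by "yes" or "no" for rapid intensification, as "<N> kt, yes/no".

V₁: ΔP = 57, V ≈ 6.2 × 57^0.601 ≈ 70.42 kt.
V₂: ΔP = 76, V ≈ 6.2 × 76^0.601 ≈ 83.71 kt.
ΔV over 30 h = 13.29 kt → 24 h equivalent = 13.29 × 24/30 ≈ 10.63 kt.
11 kt < 30 kt ⇒ not rapid intensification.

11 kt, no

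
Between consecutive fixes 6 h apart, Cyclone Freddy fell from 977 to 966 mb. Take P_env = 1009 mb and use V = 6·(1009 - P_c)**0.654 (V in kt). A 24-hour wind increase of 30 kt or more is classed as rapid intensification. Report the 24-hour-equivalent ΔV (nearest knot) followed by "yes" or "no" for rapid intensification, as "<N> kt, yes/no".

V₁: ΔP = 32, V ≈ 6 × 32^0.654 ≈ 57.88 kt.
V₂: ΔP = 43, V ≈ 6 × 43^0.654 ≈ 70.22 kt.
ΔV over 6 h = 12.34 kt → 24 h equivalent = 12.34 × 24/6 ≈ 49.36 kt.
49 kt ≥ 30 kt ⇒ rapid intensification.

49 kt, yes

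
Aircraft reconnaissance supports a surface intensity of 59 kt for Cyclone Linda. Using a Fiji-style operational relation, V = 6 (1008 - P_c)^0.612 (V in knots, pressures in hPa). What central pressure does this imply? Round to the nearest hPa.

ΔP = (V / 6)^(1/0.612) = (59/6)^1.634.
59/6 = 9.833; 9.833^1.634 ≈ 41.89 hPa.
P_c = 1008 − 41.89 = 966.11 ≈ 966 hPa.

966 hPa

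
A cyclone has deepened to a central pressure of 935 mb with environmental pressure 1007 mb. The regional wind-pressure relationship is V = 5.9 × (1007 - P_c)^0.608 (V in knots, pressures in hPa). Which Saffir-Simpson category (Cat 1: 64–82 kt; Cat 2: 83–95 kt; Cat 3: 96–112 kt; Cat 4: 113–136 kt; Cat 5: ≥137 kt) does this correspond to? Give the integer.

ΔP = 1007 − 935 = 72 mb.
V ≈ 5.9 × 72^0.608 = 5.9 × 13.47 ≈ 79 kt.
79 kt falls in the Category 1 band.

1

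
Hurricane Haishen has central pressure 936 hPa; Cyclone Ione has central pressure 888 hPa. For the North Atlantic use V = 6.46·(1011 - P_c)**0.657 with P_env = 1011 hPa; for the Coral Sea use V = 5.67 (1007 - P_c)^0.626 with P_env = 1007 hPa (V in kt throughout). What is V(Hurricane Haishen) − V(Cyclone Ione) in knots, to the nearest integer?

-3 kt

Hurricane Haishen: ΔP = 75; V ≈ 6.46 × 75^0.657 ≈ 110.19 kt.
Cyclone Ione: ΔP = 119; V ≈ 5.67 × 119^0.626 ≈ 112.95 kt.
Difference ≈ 110.19 − 112.95 = -2.76 → -3 kt.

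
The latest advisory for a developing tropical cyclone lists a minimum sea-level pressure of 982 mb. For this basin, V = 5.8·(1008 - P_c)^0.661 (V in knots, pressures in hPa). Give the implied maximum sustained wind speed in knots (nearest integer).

ΔP = 1008 − 982 = 26 mb.
26^0.661 ≈ 8.616.
V ≈ 5.8 × 8.616 ≈ 50.0 kt.

50 kt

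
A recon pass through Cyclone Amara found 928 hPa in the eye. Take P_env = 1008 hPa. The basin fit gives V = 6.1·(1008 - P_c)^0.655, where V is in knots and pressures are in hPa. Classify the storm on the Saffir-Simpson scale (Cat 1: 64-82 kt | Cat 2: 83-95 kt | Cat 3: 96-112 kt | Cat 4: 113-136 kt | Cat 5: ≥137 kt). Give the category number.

3

ΔP = 1008 − 928 = 80 hPa.
V ≈ 6.1 × 80^0.655 = 6.1 × 17.64 ≈ 108 kt.
108 kt falls in the Category 3 band.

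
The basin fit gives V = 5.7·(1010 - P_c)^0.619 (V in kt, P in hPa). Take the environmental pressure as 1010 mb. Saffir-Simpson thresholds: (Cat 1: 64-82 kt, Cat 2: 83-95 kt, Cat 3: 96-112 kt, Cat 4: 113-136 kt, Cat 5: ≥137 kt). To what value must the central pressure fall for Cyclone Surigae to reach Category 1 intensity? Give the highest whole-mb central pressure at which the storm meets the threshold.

Category 1 begins at V = 64 kt.
Required ΔP = (64/5.7)^(1/0.619) = 11.228^1.616 ≈ 49.75 mb.
P_c ≤ 1010 − 49.75 = 960.25, so the highest integer P_c is 960 mb.

960 mb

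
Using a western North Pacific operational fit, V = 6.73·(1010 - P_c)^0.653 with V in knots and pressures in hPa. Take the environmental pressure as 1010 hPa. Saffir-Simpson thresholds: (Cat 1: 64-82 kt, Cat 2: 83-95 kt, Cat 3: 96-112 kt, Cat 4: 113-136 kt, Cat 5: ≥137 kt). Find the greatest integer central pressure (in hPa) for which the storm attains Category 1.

978 hPa

Category 1 begins at V = 64 kt.
Required ΔP = (64/6.73)^(1/0.653) = 9.510^1.531 ≈ 31.47 hPa.
P_c ≤ 1010 − 31.47 = 978.53, so the highest integer P_c is 978 hPa.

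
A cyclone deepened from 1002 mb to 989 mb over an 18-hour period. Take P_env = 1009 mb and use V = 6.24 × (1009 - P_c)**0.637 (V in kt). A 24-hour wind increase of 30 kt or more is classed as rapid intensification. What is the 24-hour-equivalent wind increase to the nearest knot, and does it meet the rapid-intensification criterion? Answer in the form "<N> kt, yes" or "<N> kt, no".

27 kt, no

V₁: ΔP = 7, V ≈ 6.24 × 7^0.637 ≈ 21.55 kt.
V₂: ΔP = 20, V ≈ 6.24 × 20^0.637 ≈ 42.07 kt.
ΔV over 18 h = 20.52 kt → 24 h equivalent = 20.52 × 24/18 ≈ 27.36 kt.
27 kt < 30 kt ⇒ not rapid intensification.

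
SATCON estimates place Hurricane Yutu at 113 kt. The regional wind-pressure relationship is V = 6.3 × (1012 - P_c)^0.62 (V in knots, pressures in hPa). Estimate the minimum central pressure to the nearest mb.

ΔP = (V / 6.3)^(1/0.62) = (113/6.3)^1.613.
113/6.3 = 17.937; 17.937^1.613 ≈ 105.23 mb.
P_c = 1012 − 105.23 = 906.77 ≈ 907 mb.

907 mb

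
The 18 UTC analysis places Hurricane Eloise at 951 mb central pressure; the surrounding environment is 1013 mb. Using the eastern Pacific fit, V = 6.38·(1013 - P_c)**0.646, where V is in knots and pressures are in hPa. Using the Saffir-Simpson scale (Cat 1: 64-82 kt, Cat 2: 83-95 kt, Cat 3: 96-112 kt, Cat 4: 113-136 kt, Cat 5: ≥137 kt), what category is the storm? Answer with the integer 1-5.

ΔP = 1013 − 951 = 62 mb.
V ≈ 6.38 × 62^0.646 = 6.38 × 14.38 ≈ 92 kt.
92 kt falls in the Category 2 band.

2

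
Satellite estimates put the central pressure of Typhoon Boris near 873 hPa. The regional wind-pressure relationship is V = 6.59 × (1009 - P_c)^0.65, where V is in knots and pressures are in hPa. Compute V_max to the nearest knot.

ΔP = 1009 − 873 = 136 hPa.
136^0.65 ≈ 24.367.
V ≈ 6.59 × 24.367 ≈ 160.6 kt.

161 kt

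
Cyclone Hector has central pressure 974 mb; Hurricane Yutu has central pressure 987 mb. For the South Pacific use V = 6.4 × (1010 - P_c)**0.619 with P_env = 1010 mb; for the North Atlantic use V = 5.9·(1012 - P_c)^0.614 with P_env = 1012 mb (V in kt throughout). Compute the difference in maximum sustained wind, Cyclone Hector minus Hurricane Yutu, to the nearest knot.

16 kt

Cyclone Hector: ΔP = 36; V ≈ 6.4 × 36^0.619 ≈ 58.82 kt.
Hurricane Yutu: ΔP = 25; V ≈ 5.9 × 25^0.614 ≈ 42.58 kt.
Difference ≈ 58.82 − 42.58 = 16.24 → 16 kt.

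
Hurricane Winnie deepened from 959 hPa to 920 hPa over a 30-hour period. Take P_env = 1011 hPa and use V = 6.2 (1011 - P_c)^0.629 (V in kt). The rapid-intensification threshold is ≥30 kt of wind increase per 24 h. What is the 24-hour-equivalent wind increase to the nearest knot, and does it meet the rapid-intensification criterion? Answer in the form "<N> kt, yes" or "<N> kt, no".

V₁: ΔP = 52, V ≈ 6.2 × 52^0.629 ≈ 74.43 kt.
V₂: ΔP = 91, V ≈ 6.2 × 91^0.629 ≈ 105.83 kt.
ΔV over 30 h = 31.40 kt → 24 h equivalent = 31.40 × 24/30 ≈ 25.12 kt.
25 kt < 30 kt ⇒ not rapid intensification.

25 kt, no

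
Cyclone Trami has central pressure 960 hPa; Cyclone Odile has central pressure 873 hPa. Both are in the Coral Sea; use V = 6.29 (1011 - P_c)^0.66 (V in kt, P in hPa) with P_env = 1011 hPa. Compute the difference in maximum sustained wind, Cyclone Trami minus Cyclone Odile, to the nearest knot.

-78 kt

Cyclone Trami: ΔP = 51; V ≈ 6.29 × 51^0.66 ≈ 84.26 kt.
Cyclone Odile: ΔP = 138; V ≈ 6.29 × 138^0.66 ≈ 162.54 kt.
Difference ≈ 84.26 − 162.54 = -78.28 → -78 kt.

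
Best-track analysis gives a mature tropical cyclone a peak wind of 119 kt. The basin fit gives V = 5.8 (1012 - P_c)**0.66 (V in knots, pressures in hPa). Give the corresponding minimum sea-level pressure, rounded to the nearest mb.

ΔP = (V / 5.8)^(1/0.66) = (119/5.8)^1.515.
119/5.8 = 20.517; 20.517^1.515 ≈ 97.29 mb.
P_c = 1012 − 97.29 = 914.71 ≈ 915 mb.

915 mb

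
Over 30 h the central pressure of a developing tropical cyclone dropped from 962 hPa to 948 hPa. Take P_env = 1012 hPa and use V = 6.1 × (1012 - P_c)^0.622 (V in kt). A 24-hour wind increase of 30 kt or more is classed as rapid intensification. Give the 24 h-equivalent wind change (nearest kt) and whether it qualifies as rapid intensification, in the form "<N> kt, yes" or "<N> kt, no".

V₁: ΔP = 50, V ≈ 6.1 × 50^0.622 ≈ 69.52 kt.
V₂: ΔP = 64, V ≈ 6.1 × 64^0.622 ≈ 81.05 kt.
ΔV over 30 h = 11.53 kt → 24 h equivalent = 11.53 × 24/30 ≈ 9.22 kt.
9 kt < 30 kt ⇒ not rapid intensification.

9 kt, no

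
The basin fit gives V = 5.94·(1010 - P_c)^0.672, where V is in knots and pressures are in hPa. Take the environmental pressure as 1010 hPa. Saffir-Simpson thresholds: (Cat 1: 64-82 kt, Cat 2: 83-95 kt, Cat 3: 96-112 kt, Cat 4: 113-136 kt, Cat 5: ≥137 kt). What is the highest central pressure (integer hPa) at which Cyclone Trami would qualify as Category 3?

947 hPa

Category 3 begins at V = 96 kt.
Required ΔP = (96/5.94)^(1/0.672) = 16.162^1.488 ≈ 62.86 hPa.
P_c ≤ 1010 − 62.86 = 947.14, so the highest integer P_c is 947 hPa.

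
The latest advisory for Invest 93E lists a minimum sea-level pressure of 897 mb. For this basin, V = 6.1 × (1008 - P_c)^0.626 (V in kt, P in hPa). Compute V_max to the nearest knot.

ΔP = 1008 − 897 = 111 mb.
111^0.626 ≈ 19.071.
V ≈ 6.1 × 19.071 ≈ 116.3 kt.

116 kt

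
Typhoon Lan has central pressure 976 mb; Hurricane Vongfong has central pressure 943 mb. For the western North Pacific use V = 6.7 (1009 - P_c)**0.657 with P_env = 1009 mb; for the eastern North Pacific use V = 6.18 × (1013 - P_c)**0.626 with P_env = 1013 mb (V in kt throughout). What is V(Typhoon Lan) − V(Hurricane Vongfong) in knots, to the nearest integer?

Typhoon Lan: ΔP = 33; V ≈ 6.7 × 33^0.657 ≈ 66.64 kt.
Hurricane Vongfong: ΔP = 70; V ≈ 6.18 × 70^0.626 ≈ 88.31 kt.
Difference ≈ 66.64 − 88.31 = -21.67 → -22 kt.

-22 kt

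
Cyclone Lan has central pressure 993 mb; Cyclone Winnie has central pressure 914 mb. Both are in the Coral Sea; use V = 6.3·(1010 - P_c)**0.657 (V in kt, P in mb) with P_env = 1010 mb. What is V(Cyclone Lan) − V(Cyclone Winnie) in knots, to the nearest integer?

Cyclone Lan: ΔP = 17; V ≈ 6.3 × 17^0.657 ≈ 40.53 kt.
Cyclone Winnie: ΔP = 96; V ≈ 6.3 × 96^0.657 ≈ 126.38 kt.
Difference ≈ 40.53 − 126.38 = -85.85 → -86 kt.

-86 kt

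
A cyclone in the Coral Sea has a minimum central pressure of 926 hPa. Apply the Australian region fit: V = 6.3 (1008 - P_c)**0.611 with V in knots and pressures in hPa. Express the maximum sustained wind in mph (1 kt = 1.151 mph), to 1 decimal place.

107.1 mph

ΔP = 1008 − 926 = 82 hPa.
V ≈ 6.3 × 82^0.611 = 6.3 × 14.769 ≈ 93.042 kt.
93.042 × 1.151 ≈ 107.09 mph → 107.1 mph.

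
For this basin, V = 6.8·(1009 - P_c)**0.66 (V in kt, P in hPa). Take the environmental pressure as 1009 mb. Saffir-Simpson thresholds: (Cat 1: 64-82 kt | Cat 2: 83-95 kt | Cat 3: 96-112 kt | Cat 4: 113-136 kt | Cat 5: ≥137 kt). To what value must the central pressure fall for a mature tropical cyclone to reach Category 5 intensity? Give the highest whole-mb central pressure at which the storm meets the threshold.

914 mb

Category 5 begins at V = 137 kt.
Required ΔP = (137/6.8)^(1/0.66) = 20.147^1.515 ≈ 94.64 mb.
P_c ≤ 1009 − 94.64 = 914.36, so the highest integer P_c is 914 mb.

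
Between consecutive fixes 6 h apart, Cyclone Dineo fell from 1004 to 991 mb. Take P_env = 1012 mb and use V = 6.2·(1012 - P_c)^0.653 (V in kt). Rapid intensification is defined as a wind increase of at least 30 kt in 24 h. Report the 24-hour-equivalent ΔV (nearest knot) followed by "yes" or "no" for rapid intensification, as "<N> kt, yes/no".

85 kt, yes

V₁: ΔP = 8, V ≈ 6.2 × 8^0.653 ≈ 24.11 kt.
V₂: ΔP = 21, V ≈ 6.2 × 21^0.653 ≈ 45.27 kt.
ΔV over 6 h = 21.16 kt → 24 h equivalent = 21.16 × 24/6 ≈ 84.64 kt.
85 kt ≥ 30 kt ⇒ rapid intensification.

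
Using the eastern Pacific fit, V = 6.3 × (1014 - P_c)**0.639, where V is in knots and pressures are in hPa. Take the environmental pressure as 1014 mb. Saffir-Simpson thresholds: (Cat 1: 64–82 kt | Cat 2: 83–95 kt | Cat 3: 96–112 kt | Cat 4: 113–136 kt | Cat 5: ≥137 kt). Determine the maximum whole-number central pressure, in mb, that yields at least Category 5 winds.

Category 5 begins at V = 137 kt.
Required ΔP = (137/6.3)^(1/0.639) = 21.746^1.565 ≈ 123.86 mb.
P_c ≤ 1014 − 123.86 = 890.14, so the highest integer P_c is 890 mb.

890 mb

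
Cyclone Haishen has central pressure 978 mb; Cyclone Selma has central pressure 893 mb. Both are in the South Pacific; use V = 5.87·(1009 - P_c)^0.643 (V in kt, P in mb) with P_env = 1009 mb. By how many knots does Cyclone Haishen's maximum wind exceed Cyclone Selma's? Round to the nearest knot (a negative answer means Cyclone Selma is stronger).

-71 kt

Cyclone Haishen: ΔP = 31; V ≈ 5.87 × 31^0.643 ≈ 53.41 kt.
Cyclone Selma: ΔP = 116; V ≈ 5.87 × 116^0.643 ≈ 124.76 kt.
Difference ≈ 53.41 − 124.76 = -71.35 → -71 kt.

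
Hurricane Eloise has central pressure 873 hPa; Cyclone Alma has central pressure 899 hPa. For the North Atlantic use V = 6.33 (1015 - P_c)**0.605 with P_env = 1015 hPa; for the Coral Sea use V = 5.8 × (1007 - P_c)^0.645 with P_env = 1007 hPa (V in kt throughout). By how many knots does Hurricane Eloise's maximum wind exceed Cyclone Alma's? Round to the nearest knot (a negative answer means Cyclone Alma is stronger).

8 kt

Hurricane Eloise: ΔP = 142; V ≈ 6.33 × 142^0.605 ≈ 126.92 kt.
Cyclone Alma: ΔP = 108; V ≈ 5.8 × 108^0.645 ≈ 118.85 kt.
Difference ≈ 126.92 − 118.85 = 8.07 → 8 kt.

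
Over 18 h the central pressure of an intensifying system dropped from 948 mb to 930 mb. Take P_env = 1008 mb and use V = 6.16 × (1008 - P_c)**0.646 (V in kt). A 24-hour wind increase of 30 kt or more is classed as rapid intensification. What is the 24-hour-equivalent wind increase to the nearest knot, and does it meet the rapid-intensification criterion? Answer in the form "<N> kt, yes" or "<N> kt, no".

21 kt, no

V₁: ΔP = 60, V ≈ 6.16 × 60^0.646 ≈ 86.75 kt.
V₂: ΔP = 78, V ≈ 6.16 × 78^0.646 ≈ 102.77 kt.
ΔV over 18 h = 16.02 kt → 24 h equivalent = 16.02 × 24/18 ≈ 21.36 kt.
21 kt < 30 kt ⇒ not rapid intensification.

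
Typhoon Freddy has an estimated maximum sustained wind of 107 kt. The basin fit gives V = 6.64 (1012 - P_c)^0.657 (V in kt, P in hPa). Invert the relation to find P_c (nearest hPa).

ΔP = (V / 6.64)^(1/0.657) = (107/6.64)^1.522.
107/6.64 = 16.114; 16.114^1.522 ≈ 68.78 hPa.
P_c = 1012 − 68.78 = 943.22 ≈ 943 hPa.

943 hPa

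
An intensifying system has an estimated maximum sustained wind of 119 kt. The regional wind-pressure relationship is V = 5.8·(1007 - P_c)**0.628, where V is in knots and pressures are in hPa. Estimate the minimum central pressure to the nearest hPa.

884 hPa

ΔP = (V / 5.8)^(1/0.628) = (119/5.8)^1.592.
119/5.8 = 20.517; 20.517^1.592 ≈ 122.85 hPa.
P_c = 1007 − 122.85 = 884.15 ≈ 884 hPa.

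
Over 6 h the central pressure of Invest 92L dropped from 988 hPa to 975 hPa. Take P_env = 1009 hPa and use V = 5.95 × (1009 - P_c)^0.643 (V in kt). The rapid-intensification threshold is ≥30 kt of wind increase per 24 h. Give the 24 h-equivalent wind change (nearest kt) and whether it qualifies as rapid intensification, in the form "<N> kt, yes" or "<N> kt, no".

61 kt, yes

V₁: ΔP = 21, V ≈ 5.95 × 21^0.643 ≈ 42.14 kt.
V₂: ΔP = 34, V ≈ 5.95 × 34^0.643 ≈ 57.45 kt.
ΔV over 6 h = 15.31 kt → 24 h equivalent = 15.31 × 24/6 ≈ 61.24 kt.
61 kt ≥ 30 kt ⇒ rapid intensification.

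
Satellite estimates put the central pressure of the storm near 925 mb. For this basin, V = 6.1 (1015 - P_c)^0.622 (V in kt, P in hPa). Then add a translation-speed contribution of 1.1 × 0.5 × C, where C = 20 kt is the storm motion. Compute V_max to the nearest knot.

111 kt

ΔP = 1015 − 925 = 90 mb.
90^0.622 ≈ 16.426.
V ≈ 6.1 × 16.426 ≈ 100.2 kt.
Translation term: 1.1 × 0.5 × 20 = 11 kt.
Corrected V ≈ 111.2 kt → 111 kt.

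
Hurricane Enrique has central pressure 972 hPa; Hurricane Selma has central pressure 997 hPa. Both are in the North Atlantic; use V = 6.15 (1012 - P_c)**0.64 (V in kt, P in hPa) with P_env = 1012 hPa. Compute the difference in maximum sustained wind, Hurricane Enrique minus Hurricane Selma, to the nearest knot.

30 kt

Hurricane Enrique: ΔP = 40; V ≈ 6.15 × 40^0.64 ≈ 65.19 kt.
Hurricane Selma: ΔP = 15; V ≈ 6.15 × 15^0.64 ≈ 34.80 kt.
Difference ≈ 65.19 − 34.80 = 30.39 → 30 kt.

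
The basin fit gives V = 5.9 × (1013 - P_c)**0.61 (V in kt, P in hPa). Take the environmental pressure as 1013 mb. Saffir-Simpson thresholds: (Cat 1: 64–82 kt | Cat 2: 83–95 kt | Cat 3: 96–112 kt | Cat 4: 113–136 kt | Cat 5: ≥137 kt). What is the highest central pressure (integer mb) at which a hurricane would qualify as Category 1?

963 mb

Category 1 begins at V = 64 kt.
Required ΔP = (64/5.9)^(1/0.61) = 10.847^1.639 ≈ 49.80 mb.
P_c ≤ 1013 − 49.80 = 963.20, so the highest integer P_c is 963 mb.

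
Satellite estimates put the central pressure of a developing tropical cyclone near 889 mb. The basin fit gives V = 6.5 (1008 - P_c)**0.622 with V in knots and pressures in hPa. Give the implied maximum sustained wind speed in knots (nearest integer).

127 kt

ΔP = 1008 − 889 = 119 mb.
119^0.622 ≈ 19.543.
V ≈ 6.5 × 19.543 ≈ 127.0 kt.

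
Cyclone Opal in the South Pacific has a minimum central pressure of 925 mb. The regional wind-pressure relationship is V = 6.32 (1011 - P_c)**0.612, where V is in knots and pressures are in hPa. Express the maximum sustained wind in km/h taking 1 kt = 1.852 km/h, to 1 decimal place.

178.8 km/h

ΔP = 1011 − 925 = 86 mb.
V ≈ 6.32 × 86^0.612 = 6.32 × 15.273 ≈ 96.523 kt.
96.523 × 1.852 ≈ 178.76 km/h → 178.8 km/h.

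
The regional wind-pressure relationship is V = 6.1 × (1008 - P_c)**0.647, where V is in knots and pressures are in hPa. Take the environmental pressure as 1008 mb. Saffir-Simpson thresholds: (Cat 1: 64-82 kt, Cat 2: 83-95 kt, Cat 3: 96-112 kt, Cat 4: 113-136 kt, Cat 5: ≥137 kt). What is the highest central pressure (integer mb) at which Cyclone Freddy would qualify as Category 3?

Category 3 begins at V = 96 kt.
Required ΔP = (96/6.1)^(1/0.647) = 15.738^1.546 ≈ 70.79 mb.
P_c ≤ 1008 − 70.79 = 937.21, so the highest integer P_c is 937 mb.

937 mb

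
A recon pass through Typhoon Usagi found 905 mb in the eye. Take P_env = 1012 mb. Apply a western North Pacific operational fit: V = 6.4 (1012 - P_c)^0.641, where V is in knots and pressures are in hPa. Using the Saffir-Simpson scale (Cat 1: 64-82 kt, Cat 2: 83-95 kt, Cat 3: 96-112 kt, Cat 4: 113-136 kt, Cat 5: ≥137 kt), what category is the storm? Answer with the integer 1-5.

ΔP = 1012 − 905 = 107 mb.
V ≈ 6.4 × 107^0.641 = 6.4 × 19.99 ≈ 128 kt.
128 kt falls in the Category 4 band.

4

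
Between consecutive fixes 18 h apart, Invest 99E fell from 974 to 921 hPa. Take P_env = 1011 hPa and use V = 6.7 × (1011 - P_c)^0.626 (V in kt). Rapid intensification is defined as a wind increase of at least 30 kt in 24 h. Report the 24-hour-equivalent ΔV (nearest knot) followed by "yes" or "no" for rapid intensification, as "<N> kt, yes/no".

64 kt, yes

V₁: ΔP = 37, V ≈ 6.7 × 37^0.626 ≈ 64.23 kt.
V₂: ΔP = 90, V ≈ 6.7 × 90^0.626 ≈ 112.05 kt.
ΔV over 18 h = 47.82 kt → 24 h equivalent = 47.82 × 24/18 ≈ 63.76 kt.
64 kt ≥ 30 kt ⇒ rapid intensification.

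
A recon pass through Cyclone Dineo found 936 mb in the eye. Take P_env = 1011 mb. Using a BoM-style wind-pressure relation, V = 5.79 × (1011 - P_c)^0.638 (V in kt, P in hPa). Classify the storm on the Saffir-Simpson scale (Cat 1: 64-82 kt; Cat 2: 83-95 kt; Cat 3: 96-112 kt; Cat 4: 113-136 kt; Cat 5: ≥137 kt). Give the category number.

ΔP = 1011 − 936 = 75 mb.
V ≈ 5.79 × 75^0.638 = 5.79 × 15.71 ≈ 91 kt.
91 kt falls in the Category 2 band.

2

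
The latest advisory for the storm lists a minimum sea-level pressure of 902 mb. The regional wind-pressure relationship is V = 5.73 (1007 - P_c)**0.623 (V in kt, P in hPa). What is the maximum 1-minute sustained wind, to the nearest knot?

ΔP = 1007 − 902 = 105 mb.
105^0.623 ≈ 18.164.
V ≈ 5.73 × 18.164 ≈ 104.1 kt.

104 kt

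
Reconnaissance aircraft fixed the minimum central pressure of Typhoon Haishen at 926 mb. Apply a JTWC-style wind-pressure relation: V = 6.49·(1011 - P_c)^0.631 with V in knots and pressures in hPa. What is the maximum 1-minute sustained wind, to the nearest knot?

107 kt

ΔP = 1011 − 926 = 85 mb.
85^0.631 ≈ 16.499.
V ≈ 6.49 × 16.499 ≈ 107.1 kt.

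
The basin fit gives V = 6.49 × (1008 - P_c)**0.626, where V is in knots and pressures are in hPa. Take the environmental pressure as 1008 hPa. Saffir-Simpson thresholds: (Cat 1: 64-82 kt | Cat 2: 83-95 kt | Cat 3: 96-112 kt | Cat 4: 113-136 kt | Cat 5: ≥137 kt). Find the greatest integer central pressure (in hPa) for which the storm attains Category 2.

Category 2 begins at V = 83 kt.
Required ΔP = (83/6.49)^(1/0.626) = 12.789^1.597 ≈ 58.63 hPa.
P_c ≤ 1008 − 58.63 = 949.37, so the highest integer P_c is 949 hPa.

949 hPa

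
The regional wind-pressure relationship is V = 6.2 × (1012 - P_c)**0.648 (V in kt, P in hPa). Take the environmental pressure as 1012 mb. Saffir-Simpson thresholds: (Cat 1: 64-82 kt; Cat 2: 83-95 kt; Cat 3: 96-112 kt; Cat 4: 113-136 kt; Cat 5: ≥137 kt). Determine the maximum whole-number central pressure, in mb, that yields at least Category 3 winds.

Category 3 begins at V = 96 kt.
Required ΔP = (96/6.2)^(1/0.648) = 15.484^1.543 ≈ 68.59 mb.
P_c ≤ 1012 − 68.59 = 943.41, so the highest integer P_c is 943 mb.

943 mb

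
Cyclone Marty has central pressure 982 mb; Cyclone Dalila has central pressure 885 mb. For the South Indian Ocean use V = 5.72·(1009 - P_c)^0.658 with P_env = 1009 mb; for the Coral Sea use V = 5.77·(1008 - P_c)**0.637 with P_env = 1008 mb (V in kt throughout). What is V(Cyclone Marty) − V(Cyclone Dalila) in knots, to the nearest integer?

Cyclone Marty: ΔP = 27; V ≈ 5.72 × 27^0.658 ≈ 50.03 kt.
Cyclone Dalila: ΔP = 123; V ≈ 5.77 × 123^0.637 ≈ 123.72 kt.
Difference ≈ 50.03 − 123.72 = -73.69 → -74 kt.

-74 kt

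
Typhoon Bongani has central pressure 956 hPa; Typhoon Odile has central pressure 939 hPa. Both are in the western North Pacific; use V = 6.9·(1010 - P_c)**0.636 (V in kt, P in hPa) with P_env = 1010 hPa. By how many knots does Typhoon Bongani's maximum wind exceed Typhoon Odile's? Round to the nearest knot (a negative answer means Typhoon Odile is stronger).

Typhoon Bongani: ΔP = 54; V ≈ 6.9 × 54^0.636 ≈ 87.23 kt.
Typhoon Odile: ΔP = 71; V ≈ 6.9 × 71^0.636 ≈ 103.81 kt.
Difference ≈ 87.23 − 103.81 = -16.58 → -17 kt.

-17 kt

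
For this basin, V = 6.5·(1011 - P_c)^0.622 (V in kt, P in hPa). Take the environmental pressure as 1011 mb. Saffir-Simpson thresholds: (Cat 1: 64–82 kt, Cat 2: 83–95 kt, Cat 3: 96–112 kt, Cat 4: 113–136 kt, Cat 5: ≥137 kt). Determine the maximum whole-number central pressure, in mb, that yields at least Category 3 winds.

Category 3 begins at V = 96 kt.
Required ΔP = (96/6.5)^(1/0.622) = 14.769^1.608 ≈ 75.86 mb.
P_c ≤ 1011 − 75.86 = 935.14, so the highest integer P_c is 935 mb.

935 mb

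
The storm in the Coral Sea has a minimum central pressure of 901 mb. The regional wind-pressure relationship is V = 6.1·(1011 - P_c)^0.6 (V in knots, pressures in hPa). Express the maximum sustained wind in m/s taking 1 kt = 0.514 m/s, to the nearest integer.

ΔP = 1011 − 901 = 110 mb.
V ≈ 6.1 × 110^0.6 = 6.1 × 16.782 ≈ 102.368 kt.
102.368 × 0.514 ≈ 52.62 m/s → 53 m/s.

53 m/s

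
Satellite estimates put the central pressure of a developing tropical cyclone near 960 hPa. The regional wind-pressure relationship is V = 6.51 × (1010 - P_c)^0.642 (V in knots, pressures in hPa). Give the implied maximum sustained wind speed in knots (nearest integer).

80 kt

ΔP = 1010 − 960 = 50 hPa.
50^0.642 ≈ 12.324.
V ≈ 6.51 × 12.324 ≈ 80.2 kt.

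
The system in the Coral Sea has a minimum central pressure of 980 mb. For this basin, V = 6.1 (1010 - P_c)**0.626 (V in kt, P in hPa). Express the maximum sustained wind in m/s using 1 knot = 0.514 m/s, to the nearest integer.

ΔP = 1010 − 980 = 30 mb.
V ≈ 6.1 × 30^0.626 = 6.1 × 8.408 ≈ 51.287 kt.
51.287 × 0.514 ≈ 26.36 m/s → 26 m/s.

26 m/s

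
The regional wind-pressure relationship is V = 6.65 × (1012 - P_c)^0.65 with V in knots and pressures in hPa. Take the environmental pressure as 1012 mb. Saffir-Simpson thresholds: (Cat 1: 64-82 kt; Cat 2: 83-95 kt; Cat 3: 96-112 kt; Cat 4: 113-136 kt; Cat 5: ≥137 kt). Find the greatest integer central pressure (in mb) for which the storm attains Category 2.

Category 2 begins at V = 83 kt.
Required ΔP = (83/6.65)^(1/0.65) = 12.481^1.538 ≈ 48.59 mb.
P_c ≤ 1012 − 48.59 = 963.41, so the highest integer P_c is 963 mb.

963 mb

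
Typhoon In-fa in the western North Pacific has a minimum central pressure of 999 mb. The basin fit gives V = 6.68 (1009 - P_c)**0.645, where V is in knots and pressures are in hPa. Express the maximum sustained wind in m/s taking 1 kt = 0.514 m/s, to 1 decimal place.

ΔP = 1009 − 999 = 10 mb.
V ≈ 6.68 × 10^0.645 = 6.68 × 4.416 ≈ 29.497 kt.
29.497 × 0.514 ≈ 15.16 m/s → 15.2 m/s.

15.2 m/s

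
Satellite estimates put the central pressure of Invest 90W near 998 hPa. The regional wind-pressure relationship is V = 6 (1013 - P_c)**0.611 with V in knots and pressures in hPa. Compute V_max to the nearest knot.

31 kt

ΔP = 1013 − 998 = 15 hPa.
15^0.611 ≈ 5.231.
V ≈ 6 × 5.231 ≈ 31.4 kt.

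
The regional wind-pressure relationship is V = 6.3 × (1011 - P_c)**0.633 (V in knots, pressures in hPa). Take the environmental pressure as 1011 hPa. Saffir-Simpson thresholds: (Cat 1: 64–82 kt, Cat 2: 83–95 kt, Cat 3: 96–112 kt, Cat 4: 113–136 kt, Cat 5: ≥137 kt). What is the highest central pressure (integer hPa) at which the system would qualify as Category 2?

Category 2 begins at V = 83 kt.
Required ΔP = (83/6.3)^(1/0.633) = 13.175^1.580 ≈ 58.74 hPa.
P_c ≤ 1011 − 58.74 = 952.26, so the highest integer P_c is 952 hPa.

952 hPa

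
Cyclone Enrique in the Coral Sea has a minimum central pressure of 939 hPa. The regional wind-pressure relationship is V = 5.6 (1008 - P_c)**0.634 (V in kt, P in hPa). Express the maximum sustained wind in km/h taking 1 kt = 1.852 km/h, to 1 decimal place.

151.9 km/h

ΔP = 1008 − 939 = 69 hPa.
V ≈ 5.6 × 69^0.634 = 5.6 × 14.650 ≈ 82.039 kt.
82.039 × 1.852 ≈ 151.94 km/h → 151.9 km/h.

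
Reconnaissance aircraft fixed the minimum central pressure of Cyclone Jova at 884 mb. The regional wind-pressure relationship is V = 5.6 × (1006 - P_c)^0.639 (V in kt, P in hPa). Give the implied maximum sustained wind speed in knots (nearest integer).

ΔP = 1006 − 884 = 122 mb.
122^0.639 ≈ 21.537.
V ≈ 5.6 × 21.537 ≈ 120.6 kt.

121 kt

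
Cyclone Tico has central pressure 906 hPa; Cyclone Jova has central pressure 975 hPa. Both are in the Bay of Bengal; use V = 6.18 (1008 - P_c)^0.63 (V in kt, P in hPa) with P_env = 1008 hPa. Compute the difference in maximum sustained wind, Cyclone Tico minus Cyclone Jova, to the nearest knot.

58 kt

Cyclone Tico: ΔP = 102; V ≈ 6.18 × 102^0.63 ≈ 113.87 kt.
Cyclone Jova: ΔP = 33; V ≈ 6.18 × 33^0.63 ≈ 55.93 kt.
Difference ≈ 113.87 − 55.93 = 57.94 → 58 kt.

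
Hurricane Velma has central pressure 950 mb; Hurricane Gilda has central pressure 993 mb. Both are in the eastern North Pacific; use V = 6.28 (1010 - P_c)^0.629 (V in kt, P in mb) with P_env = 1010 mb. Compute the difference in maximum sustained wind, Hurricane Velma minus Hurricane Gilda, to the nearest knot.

45 kt

Hurricane Velma: ΔP = 60; V ≈ 6.28 × 60^0.629 ≈ 82.49 kt.
Hurricane Gilda: ΔP = 17; V ≈ 6.28 × 17^0.629 ≈ 37.32 kt.
Difference ≈ 82.49 − 37.32 = 45.17 → 45 kt.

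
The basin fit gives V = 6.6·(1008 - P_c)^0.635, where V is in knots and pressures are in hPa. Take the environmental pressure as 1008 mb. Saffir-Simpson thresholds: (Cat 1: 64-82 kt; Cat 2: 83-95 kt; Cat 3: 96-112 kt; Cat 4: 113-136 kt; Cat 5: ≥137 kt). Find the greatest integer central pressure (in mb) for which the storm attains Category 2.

954 mb

Category 2 begins at V = 83 kt.
Required ΔP = (83/6.6)^(1/0.635) = 12.576^1.575 ≈ 53.90 mb.
P_c ≤ 1008 − 53.90 = 954.10, so the highest integer P_c is 954 mb.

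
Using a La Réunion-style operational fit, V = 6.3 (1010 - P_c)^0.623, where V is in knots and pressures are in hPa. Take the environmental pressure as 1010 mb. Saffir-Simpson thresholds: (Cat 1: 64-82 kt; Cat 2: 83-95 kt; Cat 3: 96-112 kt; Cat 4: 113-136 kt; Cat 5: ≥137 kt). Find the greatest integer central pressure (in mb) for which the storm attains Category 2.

947 mb

Category 2 begins at V = 83 kt.
Required ΔP = (83/6.3)^(1/0.623) = 13.175^1.605 ≈ 62.71 mb.
P_c ≤ 1010 − 62.71 = 947.29, so the highest integer P_c is 947 mb.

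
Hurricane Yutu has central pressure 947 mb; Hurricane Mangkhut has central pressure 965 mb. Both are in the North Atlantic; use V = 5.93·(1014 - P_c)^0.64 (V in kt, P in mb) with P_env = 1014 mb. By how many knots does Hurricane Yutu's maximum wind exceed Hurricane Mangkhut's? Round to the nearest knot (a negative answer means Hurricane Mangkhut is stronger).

Hurricane Yutu: ΔP = 67; V ≈ 5.93 × 67^0.64 ≈ 87.45 kt.
Hurricane Mangkhut: ΔP = 49; V ≈ 5.93 × 49^0.64 ≈ 71.58 kt.
Difference ≈ 87.45 − 71.58 = 15.87 → 16 kt.

16 kt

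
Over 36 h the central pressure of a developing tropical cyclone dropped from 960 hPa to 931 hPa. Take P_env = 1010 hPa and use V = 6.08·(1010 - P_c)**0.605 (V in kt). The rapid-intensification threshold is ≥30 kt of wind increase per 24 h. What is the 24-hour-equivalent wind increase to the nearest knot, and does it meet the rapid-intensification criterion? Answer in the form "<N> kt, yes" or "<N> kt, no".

V₁: ΔP = 50, V ≈ 6.08 × 50^0.605 ≈ 64.83 kt.
V₂: ΔP = 79, V ≈ 6.08 × 79^0.605 ≈ 85.50 kt.
ΔV over 36 h = 20.67 kt → 24 h equivalent = 20.67 × 24/36 ≈ 13.78 kt.
14 kt < 30 kt ⇒ not rapid intensification.

14 kt, no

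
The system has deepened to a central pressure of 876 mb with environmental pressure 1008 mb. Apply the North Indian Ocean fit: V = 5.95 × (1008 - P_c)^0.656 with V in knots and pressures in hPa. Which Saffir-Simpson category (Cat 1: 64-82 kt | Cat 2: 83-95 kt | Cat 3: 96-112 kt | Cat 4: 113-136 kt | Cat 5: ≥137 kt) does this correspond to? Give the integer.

5

ΔP = 1008 − 876 = 132 mb.
V ≈ 5.95 × 132^0.656 = 5.95 × 24.61 ≈ 146 kt.
146 kt falls in the Category 5 band.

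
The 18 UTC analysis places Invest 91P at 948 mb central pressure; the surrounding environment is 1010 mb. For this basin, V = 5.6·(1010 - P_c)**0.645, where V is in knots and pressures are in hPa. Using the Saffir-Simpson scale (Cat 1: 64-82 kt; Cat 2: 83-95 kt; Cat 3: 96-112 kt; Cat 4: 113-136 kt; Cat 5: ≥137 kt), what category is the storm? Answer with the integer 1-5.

1

ΔP = 1010 − 948 = 62 mb.
V ≈ 5.6 × 62^0.645 = 5.6 × 14.32 ≈ 80 kt.
80 kt falls in the Category 1 band.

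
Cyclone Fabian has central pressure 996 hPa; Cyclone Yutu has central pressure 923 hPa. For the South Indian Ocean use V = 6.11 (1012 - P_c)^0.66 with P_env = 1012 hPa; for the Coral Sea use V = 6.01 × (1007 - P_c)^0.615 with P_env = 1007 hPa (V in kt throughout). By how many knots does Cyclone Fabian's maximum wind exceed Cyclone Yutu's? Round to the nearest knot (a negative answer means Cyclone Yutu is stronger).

-54 kt

Cyclone Fabian: ΔP = 16; V ≈ 6.11 × 16^0.66 ≈ 38.09 kt.
Cyclone Yutu: ΔP = 84; V ≈ 6.01 × 84^0.615 ≈ 91.69 kt.
Difference ≈ 38.09 − 91.69 = -53.60 → -54 kt.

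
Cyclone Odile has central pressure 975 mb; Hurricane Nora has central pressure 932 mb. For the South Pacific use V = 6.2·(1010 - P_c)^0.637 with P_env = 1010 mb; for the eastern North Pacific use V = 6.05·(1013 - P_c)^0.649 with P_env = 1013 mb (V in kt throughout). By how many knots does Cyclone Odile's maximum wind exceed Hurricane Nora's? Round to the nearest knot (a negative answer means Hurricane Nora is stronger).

Cyclone Odile: ΔP = 35; V ≈ 6.2 × 35^0.637 ≈ 59.70 kt.
Hurricane Nora: ΔP = 81; V ≈ 6.05 × 81^0.649 ≈ 104.80 kt.
Difference ≈ 59.70 − 104.80 = -45.10 → -45 kt.

-45 kt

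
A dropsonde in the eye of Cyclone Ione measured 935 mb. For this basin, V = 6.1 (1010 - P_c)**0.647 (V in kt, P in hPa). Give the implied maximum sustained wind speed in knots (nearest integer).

100 kt

ΔP = 1010 − 935 = 75 mb.
75^0.647 ≈ 16.337.
V ≈ 6.1 × 16.337 ≈ 99.7 kt.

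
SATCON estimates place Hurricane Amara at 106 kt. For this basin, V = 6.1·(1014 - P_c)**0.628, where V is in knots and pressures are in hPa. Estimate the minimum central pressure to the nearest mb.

920 mb

ΔP = (V / 6.1)^(1/0.628) = (106/6.1)^1.592.
106/6.1 = 17.377; 17.377^1.592 ≈ 94.29 mb.
P_c = 1014 − 94.29 = 919.71 ≈ 920 mb.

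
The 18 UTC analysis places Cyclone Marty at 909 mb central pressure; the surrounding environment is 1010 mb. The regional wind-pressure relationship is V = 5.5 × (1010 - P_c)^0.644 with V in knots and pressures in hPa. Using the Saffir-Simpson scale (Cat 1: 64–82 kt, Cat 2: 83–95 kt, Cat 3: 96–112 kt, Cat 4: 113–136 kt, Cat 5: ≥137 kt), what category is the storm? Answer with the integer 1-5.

ΔP = 1010 − 909 = 101 mb.
V ≈ 5.5 × 101^0.644 = 5.5 × 19.53 ≈ 107 kt.
107 kt falls in the Category 3 band.

3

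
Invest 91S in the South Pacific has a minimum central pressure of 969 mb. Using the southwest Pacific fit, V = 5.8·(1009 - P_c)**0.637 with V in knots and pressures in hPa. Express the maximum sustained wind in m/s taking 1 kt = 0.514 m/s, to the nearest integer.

31 m/s

ΔP = 1009 − 969 = 40 mb.
V ≈ 5.8 × 40^0.637 = 5.8 × 10.484 ≈ 60.805 kt.
60.805 × 0.514 ≈ 31.25 m/s → 31 m/s.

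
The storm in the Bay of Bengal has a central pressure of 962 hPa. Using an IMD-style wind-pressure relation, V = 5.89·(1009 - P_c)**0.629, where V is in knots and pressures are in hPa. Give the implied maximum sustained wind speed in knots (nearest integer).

66 kt

ΔP = 1009 − 962 = 47 hPa.
47^0.629 ≈ 11.265.
V ≈ 5.89 × 11.265 ≈ 66.4 kt.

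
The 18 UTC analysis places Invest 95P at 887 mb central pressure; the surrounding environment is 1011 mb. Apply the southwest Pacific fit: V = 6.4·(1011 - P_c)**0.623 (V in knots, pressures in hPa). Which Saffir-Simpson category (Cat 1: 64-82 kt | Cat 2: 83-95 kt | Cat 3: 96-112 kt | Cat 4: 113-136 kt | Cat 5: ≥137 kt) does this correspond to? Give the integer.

4

ΔP = 1011 − 887 = 124 mb.
V ≈ 6.4 × 124^0.623 = 6.4 × 20.15 ≈ 129 kt.
129 kt falls in the Category 4 band.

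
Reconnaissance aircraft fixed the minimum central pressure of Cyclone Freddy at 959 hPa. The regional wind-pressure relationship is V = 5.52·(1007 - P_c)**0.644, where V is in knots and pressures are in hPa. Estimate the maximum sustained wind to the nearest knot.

67 kt

ΔP = 1007 − 959 = 48 hPa.
48^0.644 ≈ 12.098.
V ≈ 5.52 × 12.098 ≈ 66.8 kt.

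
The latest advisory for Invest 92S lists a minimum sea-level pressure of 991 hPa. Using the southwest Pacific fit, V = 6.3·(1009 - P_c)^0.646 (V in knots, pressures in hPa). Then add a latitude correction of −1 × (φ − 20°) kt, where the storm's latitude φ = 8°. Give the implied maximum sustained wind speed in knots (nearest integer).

53 kt

ΔP = 1009 − 991 = 18 hPa.
18^0.646 ≈ 6.470.
V ≈ 6.3 × 6.470 ≈ 40.8 kt.
Latitude correction: −1 × (8 − 20) = 12 kt.
Corrected V ≈ 52.8 kt → 53 kt.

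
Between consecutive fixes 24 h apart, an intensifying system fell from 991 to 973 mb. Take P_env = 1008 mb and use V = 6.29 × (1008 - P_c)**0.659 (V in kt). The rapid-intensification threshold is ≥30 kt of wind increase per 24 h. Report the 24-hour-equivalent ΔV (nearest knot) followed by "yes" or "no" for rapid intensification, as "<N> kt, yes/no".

25 kt, no

V₁: ΔP = 17, V ≈ 6.29 × 17^0.659 ≈ 40.69 kt.
V₂: ΔP = 35, V ≈ 6.29 × 35^0.659 ≈ 65.49 kt.
ΔV over 24 h = 24.80 kt → 24 h equivalent = 24.80 × 24/24 ≈ 24.80 kt.
25 kt < 30 kt ⇒ not rapid intensification.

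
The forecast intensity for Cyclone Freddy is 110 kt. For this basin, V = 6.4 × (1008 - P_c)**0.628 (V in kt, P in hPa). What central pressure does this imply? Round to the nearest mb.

915 mb

ΔP = (V / 6.4)^(1/0.628) = (110/6.4)^1.592.
110/6.4 = 17.188; 17.188^1.592 ≈ 92.66 mb.
P_c = 1008 − 92.66 = 915.34 ≈ 915 mb.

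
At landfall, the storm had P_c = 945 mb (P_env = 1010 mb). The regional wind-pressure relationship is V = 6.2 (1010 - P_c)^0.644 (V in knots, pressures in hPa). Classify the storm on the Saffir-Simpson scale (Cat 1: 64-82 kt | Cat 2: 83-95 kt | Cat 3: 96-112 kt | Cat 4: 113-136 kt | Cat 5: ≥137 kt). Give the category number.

ΔP = 1010 − 945 = 65 mb.
V ≈ 6.2 × 65^0.644 = 6.2 × 14.71 ≈ 91 kt.
91 kt falls in the Category 2 band.

2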